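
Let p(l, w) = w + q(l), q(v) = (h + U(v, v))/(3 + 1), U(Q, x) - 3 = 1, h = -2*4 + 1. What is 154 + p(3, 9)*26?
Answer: 737/2 ≈ 368.50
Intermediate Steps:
h = -7 (h = -8 + 1 = -7)
U(Q, x) = 4 (U(Q, x) = 3 + 1 = 4)
q(v) = -¾ (q(v) = (-7 + 4)/(3 + 1) = -3/4 = -3*¼ = -¾)
p(l, w) = -¾ + w (p(l, w) = w - ¾ = -¾ + w)
154 + p(3, 9)*26 = 154 + (-¾ + 9)*26 = 154 + (33/4)*26 = 154 + 429/2 = 737/2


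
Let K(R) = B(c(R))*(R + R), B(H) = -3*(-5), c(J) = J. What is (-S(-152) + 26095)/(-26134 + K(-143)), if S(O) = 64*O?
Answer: -35823/30424 ≈ -1.1775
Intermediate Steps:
B(H) = 15
K(R) = 30*R (K(R) = 15*(R + R) = 15*(2*R) = 30*R)
(-S(-152) + 26095)/(-26134 + K(-143)) = (-64*(-152) + 26095)/(-26134 + 30*(-143)) = (-1*(-9728) + 26095)/(-26134 - 4290) = (9728 + 26095)/(-30424) = 35823*(-1/30424) = -35823/30424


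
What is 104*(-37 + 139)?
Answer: 10608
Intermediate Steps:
104*(-37 + 139) = 104*102 = 10608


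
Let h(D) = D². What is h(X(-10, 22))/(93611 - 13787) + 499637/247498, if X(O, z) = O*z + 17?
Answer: 25041084485/9878140176 ≈ 2.5350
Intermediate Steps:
X(O, z) = 17 + O*z
h(X(-10, 22))/(93611 - 13787) + 499637/247498 = (17 - 10*22)²/(93611 - 13787) + 499637/247498 = (17 - 220)²/79824 + 499637*(1/247498) = (-203)²*(1/79824) + 499637/247498 = 41209*(1/79824) + 499637/247498 = 41209/79824 + 499637/247498 = 25041084485/9878140176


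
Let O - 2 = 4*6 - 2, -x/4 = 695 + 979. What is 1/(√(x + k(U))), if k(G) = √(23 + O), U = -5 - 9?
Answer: -I/√(6696 - √47) ≈ -0.012227*I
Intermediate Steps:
x = -6696 (x = -4*(695 + 979) = -4*1674 = -6696)
U = -14
O = 24 (O = 2 + (4*6 - 2) = 2 + (24 - 2) = 2 + 22 = 24)
k(G) = √47 (k(G) = √(23 + 24) = √47)
1/(√(x + k(U))) = 1/(√(-6696 + √47)) = (-6696 + √47)^(-½)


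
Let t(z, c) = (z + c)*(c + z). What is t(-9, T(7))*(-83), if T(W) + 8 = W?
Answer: -8300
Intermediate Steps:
T(W) = -8 + W
t(z, c) = (c + z)**2 (t(z, c) = (c + z)*(c + z) = (c + z)**2)
t(-9, T(7))*(-83) = ((-8 + 7) - 9)**2*(-83) = (-1 - 9)**2*(-83) = (-10)**2*(-83) = 100*(-83) = -8300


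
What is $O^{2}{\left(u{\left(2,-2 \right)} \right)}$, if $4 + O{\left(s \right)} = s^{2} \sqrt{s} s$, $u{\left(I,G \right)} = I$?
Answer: $144 - 64 \sqrt{2} \approx 53.49$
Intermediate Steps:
$O{\left(s \right)} = -4 + s^{\frac{7}{2}}$ ($O{\left(s \right)} = -4 + s^{2} \sqrt{s} s = -4 + s^{\frac{5}{2}} s = -4 + s^{\frac{7}{2}}$)
$O^{2}{\left(u{\left(2,-2 \right)} \right)} = \left(-4 + 2^{\frac{7}{2}}\right)^{2} = \left(-4 + 8 \sqrt{2}\right)^{2}$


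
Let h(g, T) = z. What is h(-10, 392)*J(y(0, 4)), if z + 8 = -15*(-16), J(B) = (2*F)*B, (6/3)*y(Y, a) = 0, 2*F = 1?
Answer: 0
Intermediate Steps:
F = ½ (F = (½)*1 = ½ ≈ 0.50000)
y(Y, a) = 0 (y(Y, a) = (½)*0 = 0)
J(B) = B (J(B) = (2*(½))*B = 1*B = B)
z = 232 (z = -8 - 15*(-16) = -8 + 240 = 232)
h(g, T) = 232
h(-10, 392)*J(y(0, 4)) = 232*0 = 0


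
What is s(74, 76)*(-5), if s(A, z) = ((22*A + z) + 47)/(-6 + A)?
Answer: -515/4 ≈ -128.75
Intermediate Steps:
s(A, z) = (47 + z + 22*A)/(-6 + A) (s(A, z) = ((z + 22*A) + 47)/(-6 + A) = (47 + z + 22*A)/(-6 + A))
s(74, 76)*(-5) = ((47 + 76 + 22*74)/(-6 + 74))*(-5) = ((47 + 76 + 1628)/68)*(-5) = ((1/68)*1751)*(-5) = (103/4)*(-5) = -515/4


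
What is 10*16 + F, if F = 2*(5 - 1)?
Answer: 168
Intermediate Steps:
F = 8 (F = 2*4 = 8)
10*16 + F = 10*16 + 8 = 160 + 8 = 168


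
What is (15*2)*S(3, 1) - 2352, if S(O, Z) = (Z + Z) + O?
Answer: -2202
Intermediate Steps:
S(O, Z) = O + 2*Z (S(O, Z) = 2*Z + O = O + 2*Z)
(15*2)*S(3, 1) - 2352 = (15*2)*(3 + 2*1) - 2352 = 30*(3 + 2) - 2352 = 30*5 - 2352 = 150 - 2352 = -2202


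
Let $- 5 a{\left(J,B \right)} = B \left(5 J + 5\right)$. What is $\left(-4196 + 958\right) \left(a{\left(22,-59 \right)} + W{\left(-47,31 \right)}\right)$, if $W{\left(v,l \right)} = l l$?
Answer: $-7505684$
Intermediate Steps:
$W{\left(v,l \right)} = l^{2}$
$a{\left(J,B \right)} = - \frac{B \left(5 + 5 J\right)}{5}$ ($a{\left(J,B \right)} = - \frac{B \left(5 J + 5\right)}{5} = - \frac{B \left(5 + 5 J\right)}{5}$)
$\left(-4196 + 958\right) \left(a{\left(22,-59 \right)} + W{\left(-47,31 \right)}\right) = \left(-4196 + 958\right) \left(\left(-1\right) \left(-59\right) \left(1 + 22\right) + 31^{2}\right) = - 3238 \left(\left(-1\right) \left(-59\right) 23 + 961\right) = - 3238 \left(1357 + 961\right) = \left(-3238\right) 2318 = -7505684$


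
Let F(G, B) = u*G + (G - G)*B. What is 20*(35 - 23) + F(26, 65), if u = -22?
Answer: -332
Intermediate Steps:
F(G, B) = -22*G (F(G, B) = -22*G + (G - G)*B = -22*G + 0*B = -22*G + 0 = -22*G)
20*(35 - 23) + F(26, 65) = 20*(35 - 23) - 22*26 = 20*12 - 572 = 240 - 572 = -332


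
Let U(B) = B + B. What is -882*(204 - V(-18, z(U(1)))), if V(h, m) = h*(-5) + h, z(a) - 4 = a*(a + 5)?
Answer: -116424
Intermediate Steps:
U(B) = 2*B
z(a) = 4 + a*(5 + a) (z(a) = 4 + a*(a + 5) = 4 + a*(5 + a))
V(h, m) = -4*h (V(h, m) = -5*h + h = -4*h)
-882*(204 - V(-18, z(U(1)))) = -882*(204 - (-4)*(-18)) = -882*(204 - 1*72) = -882*(204 - 72) = -882*132 = -116424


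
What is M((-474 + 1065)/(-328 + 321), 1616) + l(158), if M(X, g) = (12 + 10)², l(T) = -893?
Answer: -409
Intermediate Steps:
M(X, g) = 484 (M(X, g) = 22² = 484)
M((-474 + 1065)/(-328 + 321), 1616) + l(158) = 484 - 893 = -409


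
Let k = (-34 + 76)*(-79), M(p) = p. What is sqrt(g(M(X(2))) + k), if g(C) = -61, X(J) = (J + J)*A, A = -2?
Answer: I*sqrt(3379) ≈ 58.129*I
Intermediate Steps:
X(J) = -4*J (X(J) = (J + J)*(-2) = (2*J)*(-2) = -4*J)
k = -3318 (k = 42*(-79) = -3318)
sqrt(g(M(X(2))) + k) = sqrt(-61 - 3318) = sqrt(-3379) = I*sqrt(3379)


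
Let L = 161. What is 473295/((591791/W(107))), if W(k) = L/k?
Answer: 76200495/63321637 ≈ 1.2034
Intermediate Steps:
W(k) = 161/k
473295/((591791/W(107))) = 473295/((591791/((161/107)))) = 473295/((591791/((161*(1/107))))) = 473295/((591791/(161/107))) = 473295/((591791*(107/161))) = 473295/(63321637/161) = 473295*(161/63321637) = 76200495/63321637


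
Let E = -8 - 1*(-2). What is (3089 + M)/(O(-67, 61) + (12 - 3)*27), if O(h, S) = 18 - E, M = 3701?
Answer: 6790/267 ≈ 25.431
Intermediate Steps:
E = -6 (E = -8 + 2 = -6)
O(h, S) = 24 (O(h, S) = 18 - 1*(-6) = 18 + 6 = 24)
(3089 + M)/(O(-67, 61) + (12 - 3)*27) = (3089 + 3701)/(24 + (12 - 3)*27) = 6790/(24 + 9*27) = 6790/(24 + 243) = 6790/267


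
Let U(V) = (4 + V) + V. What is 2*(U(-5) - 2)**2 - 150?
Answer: -22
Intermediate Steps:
U(V) = 4 + 2*V
2*(U(-5) - 2)**2 - 150 = 2*((4 + 2*(-5)) - 2)**2 - 150 = 2*((4 - 10) - 2)**2 - 150 = 2*(-6 - 2)**2 - 150 = 2*(-8)**2 - 150 = 2*64 - 150 = 128 - 150 = -22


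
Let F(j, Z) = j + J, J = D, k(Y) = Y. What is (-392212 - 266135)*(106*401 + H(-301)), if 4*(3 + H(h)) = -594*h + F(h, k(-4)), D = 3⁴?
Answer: -114745273671/2 ≈ -5.7373e+10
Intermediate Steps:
D = 81
J = 81
F(j, Z) = 81 + j (F(j, Z) = j + 81 = 81 + j)
H(h) = 69/4 - 593*h/4 (H(h) = -3 + (-594*h + (81 + h))/4 = -3 + (81 - 593*h)/4 = -3 + (81/4 - 593*h/4) = 69/4 - 593*h/4)
(-392212 - 266135)*(106*401 + H(-301)) = (-392212 - 266135)*(106*401 + (69/4 - 593/4*(-301))) = -658347*(42506 + (69/4 + 178493/4)) = -658347*(42506 + 89281/2) = -658347*174293/2 = -114745273671/2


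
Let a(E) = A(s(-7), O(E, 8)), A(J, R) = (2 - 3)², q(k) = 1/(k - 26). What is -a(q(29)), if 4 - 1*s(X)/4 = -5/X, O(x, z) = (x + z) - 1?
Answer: -1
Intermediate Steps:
q(k) = 1/(-26 + k)
O(x, z) = -1 + x + z
s(X) = 16 + 20/X (s(X) = 16 - (-20)/X = 16 + 20/X)
A(J, R) = 1 (A(J, R) = (-1)² = 1)
a(E) = 1
-a(q(29)) = -1*1 = -1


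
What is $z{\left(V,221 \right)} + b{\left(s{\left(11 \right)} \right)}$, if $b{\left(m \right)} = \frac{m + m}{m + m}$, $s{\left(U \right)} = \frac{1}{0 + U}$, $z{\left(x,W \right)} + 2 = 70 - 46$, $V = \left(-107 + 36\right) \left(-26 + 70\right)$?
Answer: $23$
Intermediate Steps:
$V = -3124$ ($V = \left(-71\right) 44 = -3124$)
$z{\left(x,W \right)} = 22$ ($z{\left(x,W \right)} = -2 + \left(70 - 46\right) = -2 + 24 = 22$)
$s{\left(U \right)} = \frac{1}{U}$
$b{\left(m \right)} = 1$ ($b{\left(m \right)} = \frac{2 m}{2 m} = 2 m \frac{1}{2 m} = 1$)
$z{\left(V,221 \right)} + b{\left(s{\left(11 \right)} \right)} = 22 + 1 = 23$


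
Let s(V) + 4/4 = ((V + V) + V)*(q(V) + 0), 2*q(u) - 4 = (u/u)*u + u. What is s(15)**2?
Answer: 583696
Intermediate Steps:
q(u) = 2 + u (q(u) = 2 + ((u/u)*u + u)/2 = 2 + (1*u + u)/2 = 2 + (u + u)/2 = 2 + (2*u)/2 = 2 + u)
s(V) = -1 + 3*V*(2 + V) (s(V) = -1 + ((V + V) + V)*((2 + V) + 0) = -1 + (2*V + V)*(2 + V) = -1 + (3*V)*(2 + V) = -1 + 3*V*(2 + V))
s(15)**2 = (-1 + 3*15*(2 + 15))**2 = (-1 + 3*15*17)**2 = (-1 + 765)**2 = 764**2 = 583696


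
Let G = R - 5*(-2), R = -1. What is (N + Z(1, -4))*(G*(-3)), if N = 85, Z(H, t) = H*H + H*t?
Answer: -2214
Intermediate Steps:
G = 9 (G = -1 - 5*(-2) = -1 + 10 = 9)
Z(H, t) = H² + H*t
(N + Z(1, -4))*(G*(-3)) = (85 + 1*(1 - 4))*(9*(-3)) = (85 + 1*(-3))*(-27) = (85 - 3)*(-27) = 82*(-27) = -2214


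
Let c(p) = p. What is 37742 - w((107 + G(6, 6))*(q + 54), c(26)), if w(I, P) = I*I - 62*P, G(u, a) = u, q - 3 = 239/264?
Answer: -2981275043377/69696 ≈ -4.2775e+7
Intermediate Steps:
q = 1031/264 (q = 3 + 239/264 = 1031/264 ≈ 3.9053)
w(I, P) = I² - 62*P
37742 - w((107 + G(6, 6))*(q + 54), c(26)) = 37742 - (((107 + 6)*(1031/264 + 54))² - 62*26) = 37742 - ((113*(15287/264))² - 1612) = 37742 - ((1727431/264)² - 1612) = 37742 - (2984017859761/69696 - 1612) = 37742 - 1*2983905509809/69696 = 37742 - 2983905509809/69696 = -2981275043377/69696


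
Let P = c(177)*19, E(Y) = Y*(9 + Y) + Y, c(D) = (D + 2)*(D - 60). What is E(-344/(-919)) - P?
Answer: -336061899741/844561 ≈ -3.9791e+5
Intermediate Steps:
c(D) = (-60 + D)*(2 + D) (c(D) = (2 + D)*(-60 + D) = (-60 + D)*(2 + D))
E(Y) = Y + Y*(9 + Y)
P = 397917 (P = (-120 + 177² - 58*177)*19 = (-120 + 31329 - 10266)*19 = 20943*19 = 397917)
E(-344/(-919)) - P = (-344/(-919))*(10 - 344/(-919)) - 1*397917 = (-344*(-1/919))*(10 - 344*(-1/919)) - 397917 = 344*(10 + 344/919)/919 - 397917 = (344/919)*(9534/919) - 397917 = 3279696/844561 - 397917 = -336061899741/844561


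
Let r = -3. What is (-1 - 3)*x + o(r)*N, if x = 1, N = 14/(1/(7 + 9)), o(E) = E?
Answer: -676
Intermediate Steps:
N = 224 (N = 14/(1/16) = 14*16 = 224)
(-1 - 3)*x + o(r)*N = (-1 - 3)*1 - 3*224 = -4*1 - 672 = -4 - 672 = -676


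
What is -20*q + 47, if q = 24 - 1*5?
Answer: -333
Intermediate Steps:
q = 19 (q = 24 - 5 = 19)
-20*q + 47 = -20*19 + 47 = -380 + 47 = -333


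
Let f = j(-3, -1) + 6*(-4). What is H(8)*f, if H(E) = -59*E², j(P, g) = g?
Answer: 94400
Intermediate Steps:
f = -25 (f = -1 + 6*(-4) = -1 - 24 = -25)
H(8)*f = -59*8²*(-25) = -59*64*(-25) = -3776*(-25) = 94400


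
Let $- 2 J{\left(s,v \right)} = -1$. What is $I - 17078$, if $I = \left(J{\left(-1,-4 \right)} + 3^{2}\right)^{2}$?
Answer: $- \frac{67951}{4} \approx -16988.0$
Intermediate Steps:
$J{\left(s,v \right)} = \frac{1}{2}$ ($J{\left(s,v \right)} = \left(- \frac{1}{2}\right) \left(-1\right) = \frac{1}{2}$)
$I = \frac{361}{4}$ ($I = \left(\frac{1}{2} + 3^{2}\right)^{2} = \left(\frac{1}{2} + 9\right)^{2} = \left(\frac{19}{2}\right)^{2} = \frac{361}{4} \approx 90.25$)
$I - 17078 = \frac{361}{4} - 17078 = - \frac{67951}{4}$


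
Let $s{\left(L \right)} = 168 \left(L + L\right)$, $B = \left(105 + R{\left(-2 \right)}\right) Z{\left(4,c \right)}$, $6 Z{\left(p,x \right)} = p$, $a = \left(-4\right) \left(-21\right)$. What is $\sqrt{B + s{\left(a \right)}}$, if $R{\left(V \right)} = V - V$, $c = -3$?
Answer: $\sqrt{28294} \approx 168.21$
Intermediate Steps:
$a = 84$
$Z{\left(p,x \right)} = \frac{p}{6}$
$R{\left(V \right)} = 0$
$B = 70$ ($B = \left(105 + 0\right) \frac{1}{6} \cdot 4 = 105 \cdot \frac{2}{3} = 70$)
$s{\left(L \right)} = 336 L$ ($s{\left(L \right)} = 168 \cdot 2 L = 336 L$)
$\sqrt{B + s{\left(a \right)}} = \sqrt{70 + 336 \cdot 84} = \sqrt{70 + 28224} = \sqrt{28294}$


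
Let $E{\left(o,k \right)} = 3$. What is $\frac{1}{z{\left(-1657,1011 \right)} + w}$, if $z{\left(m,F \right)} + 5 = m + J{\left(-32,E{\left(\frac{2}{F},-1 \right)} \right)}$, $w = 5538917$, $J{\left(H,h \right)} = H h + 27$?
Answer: $\frac{1}{5537186} \approx 1.806 \cdot 10^{-7}$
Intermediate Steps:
$J{\left(H,h \right)} = 27 + H h$
$z{\left(m,F \right)} = -74 + m$ ($z{\left(m,F \right)} = -5 + \left(m + \left(27 - 96\right)\right) = -5 + \left(m - 69\right) = -5 + \left(-69 + m\right) = -74 + m$)
$\frac{1}{z{\left(-1657,1011 \right)} + w} = \frac{1}{\left(-74 - 1657\right) + 5538917} = \frac{1}{-1731 + 5538917} = \frac{1}{5537186}$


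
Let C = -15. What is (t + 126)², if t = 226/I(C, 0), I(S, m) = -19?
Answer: 4700224/361 ≈ 13020.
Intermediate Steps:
t = -226/19 (t = 226/(-19) = 226*(-1/19) = -226/19 ≈ -11.895)
(t + 126)² = (-226/19 + 126)² = (2168/19)² = 4700224/361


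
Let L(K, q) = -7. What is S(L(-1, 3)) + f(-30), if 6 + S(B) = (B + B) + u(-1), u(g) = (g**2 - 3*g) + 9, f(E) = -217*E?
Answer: 6503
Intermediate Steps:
u(g) = 9 + g**2 - 3*g
S(B) = 7 + 2*B (S(B) = -6 + ((B + B) + (9 + (-1)**2 - 3*(-1))) = -6 + (2*B + (9 + 1 + 3)) = -6 + (2*B + 13) = -6 + (13 + 2*B) = 7 + 2*B)
S(L(-1, 3)) + f(-30) = (7 + 2*(-7)) - 217*(-30) = (7 - 14) + 6510 = -7 + 6510 = 6503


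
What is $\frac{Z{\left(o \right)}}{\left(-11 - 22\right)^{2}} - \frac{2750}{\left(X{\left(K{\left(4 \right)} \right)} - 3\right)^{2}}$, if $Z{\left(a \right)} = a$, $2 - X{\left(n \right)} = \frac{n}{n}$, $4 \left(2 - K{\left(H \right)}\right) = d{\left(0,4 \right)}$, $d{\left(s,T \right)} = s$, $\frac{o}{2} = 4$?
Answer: $- \frac{1497359}{2178} \approx -687.49$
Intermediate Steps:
$o = 8$ ($o = 2 \cdot 4 = 8$)
$K{\left(H \right)} = 2$ ($K{\left(H \right)} = 2 - 0 = 2 + 0 = 2$)
$X{\left(n \right)} = 1$ ($X{\left(n \right)} = 2 - \frac{n}{n} = 2 - 1 = 1$)
$\frac{Z{\left(o \right)}}{\left(-11 - 22\right)^{2}} - \frac{2750}{\left(X{\left(K{\left(4 \right)} \right)} - 3\right)^{2}} = \frac{8}{\left(-11 - 22\right)^{2}} - \frac{2750}{\left(1 - 3\right)^{2}} = \frac{8}{\left(-33\right)^{2}} - \frac{2750}{\left(-2\right)^{2}} = \frac{8}{1089} - \frac{2750}{4} = 8 \cdot \frac{1}{1089} - \frac{1375}{2} = \frac{8}{1089} - \frac{1375}{2} = - \frac{1497359}{2178}$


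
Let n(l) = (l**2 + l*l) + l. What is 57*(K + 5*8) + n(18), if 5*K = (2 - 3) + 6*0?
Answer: 14673/5 ≈ 2934.6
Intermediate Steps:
n(l) = l + 2*l**2 (n(l) = (l**2 + l**2) + l = 2*l**2 + l = l + 2*l**2)
K = -1/5 (K = ((2 - 3) + 6*0)/5 = (-1 + 0)/5 = (1/5)*(-1) = -1/5 ≈ -0.20000)
57*(K + 5*8) + n(18) = 57*(-1/5 + 5*8) + 18*(1 + 2*18) = 57*(-1/5 + 40) + 18*(1 + 36) = 57*(199/5) + 18*37 = 11343/5 + 666 = 14673/5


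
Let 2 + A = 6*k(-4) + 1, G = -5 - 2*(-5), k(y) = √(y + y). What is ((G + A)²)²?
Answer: 55552 - 52224*I*√2 ≈ 55552.0 - 73856.0*I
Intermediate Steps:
k(y) = √2*√y (k(y) = √(2*y) = √2*√y)
G = 5 (G = -5 + 10 = 5)
A = -1 + 12*I*√2 (A = -2 + (6*(√2*√(-4)) + 1) = -2 + (6*(√2*(2*I)) + 1) = -2 + (6*(2*I*√2) + 1) = -2 + (12*I*√2 + 1) = -2 + (1 + 12*I*√2) = -1 + 12*I*√2 ≈ -1.0 + 16.971*I)
((G + A)²)² = ((5 + (-1 + 12*I*√2))²)² = ((4 + 12*I*√2)²)² = (4 + 12*I*√2)⁴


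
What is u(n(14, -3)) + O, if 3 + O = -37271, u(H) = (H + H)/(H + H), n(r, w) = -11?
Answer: -37273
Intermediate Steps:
u(H) = 1 (u(H) = (2*H)/((2*H)) = (2*H)*(1/(2*H)) = 1)
O = -37274 (O = -3 - 37271 = -37274)
u(n(14, -3)) + O = 1 - 37274 = -37273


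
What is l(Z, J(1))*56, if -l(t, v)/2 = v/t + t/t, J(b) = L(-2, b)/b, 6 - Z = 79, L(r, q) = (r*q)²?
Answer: -7728/73 ≈ -105.86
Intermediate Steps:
L(r, q) = q²*r² (L(r, q) = (q*r)² = q²*r²)
Z = -73 (Z = 6 - 1*79 = 6 - 79 = -73)
J(b) = 4*b (J(b) = (b²*(-2)²)/b = (b²*4)/b = (4*b²)/b = 4*b)
l(t, v) = -2 - 2*v/t (l(t, v) = -2*(v/t + t/t) = -2*(v/t + 1) = -2*(1 + v/t) = -2 - 2*v/t)
l(Z, J(1))*56 = (-2 - 2*4*1/(-73))*56 = (-2 - 2*4*(-1/73))*56 = (-2 + 8/73)*56 = -138/73*56 = -7728/73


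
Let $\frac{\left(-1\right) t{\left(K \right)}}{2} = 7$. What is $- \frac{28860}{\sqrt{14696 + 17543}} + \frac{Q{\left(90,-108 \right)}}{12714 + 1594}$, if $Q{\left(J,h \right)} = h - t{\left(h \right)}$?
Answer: $- \frac{47}{7154} - \frac{28860 \sqrt{32239}}{32239} \approx -160.74$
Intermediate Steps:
$t{\left(K \right)} = -14$ ($t{\left(K \right)} = \left(-2\right) 7 = -14$)
$Q{\left(J,h \right)} = 14 + h$ ($Q{\left(J,h \right)} = h - -14 = h + 14 = 14 + h$)
$- \frac{28860}{\sqrt{14696 + 17543}} + \frac{Q{\left(90,-108 \right)}}{12714 + 1594} = - \frac{28860}{\sqrt{14696 + 17543}} + \frac{14 - 108}{12714 + 1594} = - \frac{28860}{\sqrt{32239}} - \frac{94}{14308} = - 28860 \frac{\sqrt{32239}}{32239} - \frac{47}{7154} = - \frac{28860 \sqrt{32239}}{32239} - \frac{47}{7154} = - \frac{47}{7154} - \frac{28860 \sqrt{32239}}{32239}$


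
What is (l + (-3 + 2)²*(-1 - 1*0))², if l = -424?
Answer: 180625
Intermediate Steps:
(l + (-3 + 2)²*(-1 - 1*0))² = (-424 + (-3 + 2)²*(-1 - 1*0))² = (-424 + (-1)²*(-1 + 0))² = (-424 + 1*(-1))² = (-424 - 1)² = (-425)² = 180625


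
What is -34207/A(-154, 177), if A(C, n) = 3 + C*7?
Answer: 34207/1075 ≈ 31.820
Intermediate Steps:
A(C, n) = 3 + 7*C
-34207/A(-154, 177) = -34207/(3 + 7*(-154)) = -34207/(3 - 1078) = -34207/(-1075) = -34207*(-1/1075) = 34207/1075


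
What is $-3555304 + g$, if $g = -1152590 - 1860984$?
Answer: $-6568878$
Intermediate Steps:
$g = -3013574$ ($g = -1152590 - 1860984 = -3013574$)
$-3555304 + g = -3555304 - 3013574 = -6568878$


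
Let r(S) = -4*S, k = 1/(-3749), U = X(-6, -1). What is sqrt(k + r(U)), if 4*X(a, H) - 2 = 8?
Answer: I*sqrt(140553759)/3749 ≈ 3.1623*I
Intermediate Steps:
X(a, H) = 5/2 (X(a, H) = 1/2 + (1/4)*8 = 1/2 + 2 = 5/2)
U = 5/2 ≈ 2.5000
k = -1/3749 ≈ -0.00026674
sqrt(k + r(U)) = sqrt(-1/3749 - 4*5/2) = sqrt(-1/3749 - 10) = sqrt(-37491/3749) = I*sqrt(140553759)/3749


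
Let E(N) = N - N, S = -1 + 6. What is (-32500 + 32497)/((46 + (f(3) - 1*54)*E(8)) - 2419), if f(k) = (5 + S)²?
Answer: 1/791 ≈ 0.0012642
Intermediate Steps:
S = 5
f(k) = 100 (f(k) = (5 + 5)² = 10² = 100)
E(N) = 0
(-32500 + 32497)/((46 + (f(3) - 1*54)*E(8)) - 2419) = (-32500 + 32497)/((46 + (100 - 1*54)*0) - 2419) = -3/((46 + (100 - 54)*0) - 2419) = -3/((46 + 46*0) - 2419) = -3/((46 + 0) - 2419) = -3/(46 - 2419) = -3/(-2373) = -3*(-1/2373) = 1/791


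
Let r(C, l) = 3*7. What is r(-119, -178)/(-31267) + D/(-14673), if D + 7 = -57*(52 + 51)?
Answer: 183479293/458780691 ≈ 0.39993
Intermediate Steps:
D = -5878 (D = -7 - 57*(52 + 51) = -7 - 57*103 = -7 - 5871 = -5878)
r(C, l) = 21
r(-119, -178)/(-31267) + D/(-14673) = 21/(-31267) - 5878/(-14673) = 21*(-1/31267) - 5878*(-1/14673) = -21/31267 + 5878/14673 = 183479293/458780691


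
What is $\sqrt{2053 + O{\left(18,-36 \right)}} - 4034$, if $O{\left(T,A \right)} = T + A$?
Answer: $-4034 + \sqrt{2035} \approx -3988.9$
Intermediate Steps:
$O{\left(T,A \right)} = A + T$
$\sqrt{2053 + O{\left(18,-36 \right)}} - 4034 = \sqrt{2053 + \left(-36 + 18\right)} - 4034 = \sqrt{2053 - 18} - 4034 = \sqrt{2035} - 4034 = -4034 + \sqrt{2035}$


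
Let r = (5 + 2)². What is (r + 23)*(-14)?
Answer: -1008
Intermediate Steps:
r = 49 (r = 7² = 49)
(r + 23)*(-14) = (49 + 23)*(-14) = 72*(-14) = -1008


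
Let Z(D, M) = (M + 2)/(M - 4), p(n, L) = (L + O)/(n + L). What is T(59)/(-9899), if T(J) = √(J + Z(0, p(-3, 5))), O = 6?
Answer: -8/9899 ≈ -0.00080816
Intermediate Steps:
p(n, L) = (6 + L)/(L + n) (p(n, L) = (L + 6)/(n + L) = (6 + L)/(L + n))
Z(D, M) = (2 + M)/(-4 + M)
T(J) = √(5 + J) (T(J) = √(J + (2 + (6 + 5)/(5 - 3))/(-4 + (6 + 5)/(5 - 3))) = √(J + (2 + 11/2)/(-4 + 11/2)) = √(J + (15/2)/(3/2)) = √(J + (⅔)*(15/2)) = √(J + 5) = √(5 + J))
T(59)/(-9899) = √(5 + 59)/(-9899) = √64*(-1/9899) = 8*(-1/9899) = -8/9899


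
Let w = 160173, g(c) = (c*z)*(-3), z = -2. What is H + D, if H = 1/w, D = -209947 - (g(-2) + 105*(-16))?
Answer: -33356828114/160173 ≈ -2.0826e+5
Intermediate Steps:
g(c) = 6*c (g(c) = (c*(-2))*(-3) = -2*c*(-3) = 6*c)
D = -208255 (D = -209947 - (6*(-2) + 105*(-16)) = -209947 - (-12 - 1680) = -209947 - 1*(-1692) = -209947 + 1692 = -208255)
H = 1/160173 ≈ 6.2433e-6
H + D = 1/160173 - 208255 = -33356828114/160173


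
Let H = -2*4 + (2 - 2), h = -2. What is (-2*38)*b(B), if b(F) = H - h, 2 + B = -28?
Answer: 456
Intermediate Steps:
B = -30 (B = -2 - 28 = -30)
H = -8 (H = -8 + 0 = -8)
b(F) = -6 (b(F) = -8 - 1*(-2) = -8 + 2 = -6)
(-2*38)*b(B) = -2*38*(-6) = -76*(-6) = 456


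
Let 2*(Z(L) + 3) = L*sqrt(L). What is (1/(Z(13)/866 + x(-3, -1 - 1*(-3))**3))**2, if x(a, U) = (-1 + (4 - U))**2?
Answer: 8943294295952/8861808580641 - 134620101824*sqrt(13)/8861808580641 ≈ 0.95442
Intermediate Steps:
x(a, U) = (3 - U)**2
Z(L) = -3 + L**(3/2)/2 (Z(L) = -3 + (L*sqrt(L))/2 = -3 + L**(3/2)/2)
(1/(Z(13)/866 + x(-3, -1 - 1*(-3))**3))**2 = (1/((-3 + 13**(3/2)/2)/866 + ((-3 + (-1 - 1*(-3)))**2)**3))**2 = (1/((-3 + (13*sqrt(13))/2)*(1/866) + ((-3 + (-1 + 3))**2)**3))**2 = (1/((-3 + 13*sqrt(13)/2)*(1/866) + ((-3 + 2)**2)**3))**2 = (1/((-3/866 + 13*sqrt(13)/1732) + ((-1)**2)**3))**2 = (1/((-3/866 + 13*sqrt(13)/1732) + 1**3))**2 = (1/((-3/866 + 13*sqrt(13)/1732) + 1))**2 = (1/(863/866 + 13*sqrt(13)/1732))**2 = (863/866 + 13*sqrt(13)/1732)**(-2)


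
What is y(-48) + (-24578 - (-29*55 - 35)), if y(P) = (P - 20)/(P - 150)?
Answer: -2271818/99 ≈ -22948.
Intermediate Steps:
y(P) = (-20 + P)/(-150 + P)
y(-48) + (-24578 - (-29*55 - 35)) = (-20 - 48)/(-150 - 48) + (-24578 - (-29*55 - 35)) = -68/(-198) + (-24578 - (-1595 - 35)) = -1/198*(-68) + (-24578 - 1*(-1630)) = 34/99 + (-24578 + 1630) = 34/99 - 22948 = -2271818/99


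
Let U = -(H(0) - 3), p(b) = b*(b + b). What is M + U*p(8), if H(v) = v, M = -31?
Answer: 353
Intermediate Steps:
p(b) = 2*b² (p(b) = b*(2*b) = 2*b²)
U = 3 (U = -(0 - 3) = -1*(-3) = 3)
M + U*p(8) = -31 + 3*(2*8²) = -31 + 3*(2*64) = -31 + 3*128 = -31 + 384 = 353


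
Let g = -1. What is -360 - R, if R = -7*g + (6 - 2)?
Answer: -371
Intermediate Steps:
R = 11 (R = -7*(-1) + (6 - 2) = 7 + 4 = 11)
-360 - R = -360 - 1*11 = -360 - 11 = -371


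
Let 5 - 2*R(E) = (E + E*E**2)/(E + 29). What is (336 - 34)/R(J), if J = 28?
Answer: -34428/21695 ≈ -1.5869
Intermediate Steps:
R(E) = 5/2 - (E + E**3)/(2*(29 + E)) (R(E) = 5/2 - (E + E*E**2)/(2*(E + 29)) = 5/2 - (E + E**3)/(2*(29 + E)))
(336 - 34)/R(J) = (336 - 34)/(((145 - 1*28**3 + 4*28)/(2*(29 + 28)))) = 302/(((1/2)*(145 - 1*21952 + 112)/57)) = 302/(((1/2)*(1/57)*(145 - 21952 + 112))) = 302/(((1/2)*(1/57)*(-21695))) = 302/(-21695/114) = 302*(-114/21695) = -34428/21695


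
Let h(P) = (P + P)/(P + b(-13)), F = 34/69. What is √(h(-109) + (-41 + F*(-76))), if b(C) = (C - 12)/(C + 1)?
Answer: 25*I*√958127721/88527 ≈ 8.7413*I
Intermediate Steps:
b(C) = (-12 + C)/(1 + C)
F = 34/69 (F = 34*(1/69) = 34/69 ≈ 0.49275)
h(P) = 2*P/(25/12 + P) (h(P) = (P + P)/(P + (-12 - 13)/(1 - 13)) = (2*P)/(P - 25/(-12)) = (2*P)/(P - 1/12*(-25)) = (2*P)/(P + 25/12) = (2*P)/(25/12 + P) = 2*P/(25/12 + P))
√(h(-109) + (-41 + F*(-76))) = √(24*(-109)/(25 + 12*(-109)) + (-41 + (34/69)*(-76))) = √(24*(-109)/(25 - 1308) + (-41 - 2584/69)) = √(24*(-109)/(-1283) - 5413/69) = √(24*(-109)*(-1/1283) - 5413/69) = √(2616/1283 - 5413/69) = √(-6764375/88527) = 25*I*√958127721/88527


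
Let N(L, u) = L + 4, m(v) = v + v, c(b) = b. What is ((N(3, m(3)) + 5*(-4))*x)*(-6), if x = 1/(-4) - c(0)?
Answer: -39/2 ≈ -19.500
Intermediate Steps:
m(v) = 2*v
N(L, u) = 4 + L
x = -1/4 (x = 1/(-4) - 1*0 = -1/4 + 0 = -1/4 ≈ -0.25000)
((N(3, m(3)) + 5*(-4))*x)*(-6) = (((4 + 3) + 5*(-4))*(-1/4))*(-6) = ((7 - 20)*(-1/4))*(-6) = -13*(-1/4)*(-6) = (13/4)*(-6) = -39/2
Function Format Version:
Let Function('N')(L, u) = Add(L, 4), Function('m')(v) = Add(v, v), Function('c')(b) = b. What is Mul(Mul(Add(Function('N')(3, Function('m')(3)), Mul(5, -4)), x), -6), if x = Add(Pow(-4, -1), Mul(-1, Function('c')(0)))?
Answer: Rational(-39, 2) ≈ -19.500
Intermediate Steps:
Function('m')(v) = Mul(2, v)
Function('N')(L, u) = Add(4, L)
x = Rational(-1, 4) (x = Add(Pow(-4, -1), Mul(-1, 0)) = Add(Rational(-1, 4), 0) = Rational(-1, 4) ≈ -0.25000)
Mul(Mul(Add(Function('N')(3, Function('m')(3)), Mul(5, -4)), x), -6) = Mul(Mul(Add(Add(4, 3), Mul(5, -4)), Rational(-1, 4)), -6) = Mul(Mul(Add(7, -20), Rational(-1, 4)), -6) = Mul(Mul(-13, Rational(-1, 4)), -6) = Mul(Rational(13, 4), -6) = Rational(-39, 2)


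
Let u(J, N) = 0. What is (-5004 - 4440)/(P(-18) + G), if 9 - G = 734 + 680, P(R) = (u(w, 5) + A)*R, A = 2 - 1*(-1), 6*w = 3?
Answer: 9444/1459 ≈ 6.4729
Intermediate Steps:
w = ½ (w = (⅙)*3 = ½ ≈ 0.50000)
A = 3 (A = 2 + 1 = 3)
P(R) = 3*R (P(R) = (0 + 3)*R = 3*R)
G = -1405 (G = 9 - (734 + 680) = 9 - 1*1414 = 9 - 1414 = -1405)
(-5004 - 4440)/(P(-18) + G) = (-5004 - 4440)/(3*(-18) - 1405) = -9444/(-54 - 1405) = -9444/(-1459) = -9444*(-1/1459) = 9444/1459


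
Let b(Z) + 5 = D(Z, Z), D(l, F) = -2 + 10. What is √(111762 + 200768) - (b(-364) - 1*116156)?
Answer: 116153 + √312530 ≈ 1.1671e+5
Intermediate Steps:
D(l, F) = 8
b(Z) = 3 (b(Z) = -5 + 8 = 3)
√(111762 + 200768) - (b(-364) - 1*116156) = √(111762 + 200768) - (3 - 1*116156) = √312530 - (3 - 116156) = √312530 - 1*(-116153) = √312530 + 116153 = 116153 + √312530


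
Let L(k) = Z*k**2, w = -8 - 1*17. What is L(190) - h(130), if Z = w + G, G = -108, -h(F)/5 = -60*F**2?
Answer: -9871300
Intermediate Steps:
h(F) = 300*F**2 (h(F) = -(-300)*F**2 = 300*F**2)
w = -25 (w = -8 - 17 = -25)
Z = -133 (Z = -25 - 108 = -133)
L(k) = -133*k**2
L(190) - h(130) = -133*190**2 - 300*130**2 = -133*36100 - 300*16900 = -4801300 - 1*5070000 = -4801300 - 5070000 = -9871300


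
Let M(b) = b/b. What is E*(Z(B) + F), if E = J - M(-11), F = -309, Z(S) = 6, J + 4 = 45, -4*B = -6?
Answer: -12120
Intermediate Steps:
B = 3/2 (B = -¼*(-6) = 3/2 ≈ 1.5000)
J = 41 (J = -4 + 45 = 41)
M(b) = 1
E = 40 (E = 41 - 1*1 = 41 - 1 = 40)
E*(Z(B) + F) = 40*(6 - 309) = 40*(-303) = -12120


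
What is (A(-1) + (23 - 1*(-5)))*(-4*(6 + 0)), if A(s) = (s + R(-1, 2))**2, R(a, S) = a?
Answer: -768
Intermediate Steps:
A(s) = (-1 + s)**2 (A(s) = (s - 1)**2 = (-1 + s)**2)
(A(-1) + (23 - 1*(-5)))*(-4*(6 + 0)) = ((-1 - 1)**2 + (23 - 1*(-5)))*(-4*(6 + 0)) = ((-2)**2 + (23 + 5))*(-4*6) = (4 + 28)*(-24) = 32*(-24) = -768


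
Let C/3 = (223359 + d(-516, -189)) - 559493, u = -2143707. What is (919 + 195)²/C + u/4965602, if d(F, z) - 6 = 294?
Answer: -4161040654753/2501426973102 ≈ -1.6635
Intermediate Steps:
d(F, z) = 300 (d(F, z) = 6 + 294 = 300)
C = -1007502 (C = 3*((223359 + 300) - 559493) = 3*(223659 - 559493) = 3*(-335834) = -1007502)
(919 + 195)²/C + u/4965602 = (919 + 195)²/(-1007502) - 2143707/4965602 = 1114²*(-1/1007502) - 2143707*1/4965602 = 1240996*(-1/1007502) - 2143707/4965602 = -620498/503751 - 2143707/4965602 = -4161040654753/2501426973102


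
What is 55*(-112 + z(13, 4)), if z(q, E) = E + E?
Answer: -5720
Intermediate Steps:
z(q, E) = 2*E
55*(-112 + z(13, 4)) = 55*(-112 + 2*4) = 55*(-112 + 8) = 55*(-104) = -5720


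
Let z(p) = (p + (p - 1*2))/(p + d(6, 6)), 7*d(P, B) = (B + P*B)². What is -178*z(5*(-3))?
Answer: 5696/237 ≈ 24.034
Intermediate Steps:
d(P, B) = (B + B*P)²/7 (d(P, B) = (B + P*B)²/7 = (B + B*P)²/7)
z(p) = (-2 + 2*p)/(252 + p) (z(p) = (p + (p - 1*2))/(p + (⅐)*6²*(1 + 6)²) = (p + (p - 2))/(p + (⅐)*36*7²) = (p + (-2 + p))/(p + (⅐)*36*49) = (-2 + 2*p)/(p + 252) = (-2 + 2*p)/(252 + p))
-178*z(5*(-3)) = -356*(-1 + 5*(-3))/(252 + 5*(-3)) = -356*(-1 - 15)/(252 - 15) = -356*(-16)/237 = -178*(-32/237) = 5696/237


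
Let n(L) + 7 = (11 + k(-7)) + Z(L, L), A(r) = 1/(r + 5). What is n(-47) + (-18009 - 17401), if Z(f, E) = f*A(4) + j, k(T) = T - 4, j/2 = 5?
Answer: -318710/9 ≈ -35412.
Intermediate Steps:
j = 10 (j = 2*5 = 10)
A(r) = 1/(5 + r)
k(T) = -4 + T
Z(f, E) = 10 + f/9 (Z(f, E) = f/(5 + 4) + 10 = f/9 + 10 = 10 + f/9)
n(L) = 3 + L/9 (n(L) = -7 + ((11 + (-4 - 7)) + (10 + L/9)) = -7 + ((11 - 11) + (10 + L/9)) = -7 + (0 + (10 + L/9)) = -7 + (10 + L/9) = 3 + L/9)
n(-47) + (-18009 - 17401) = (3 + (⅑)*(-47)) + (-18009 - 17401) = (3 - 47/9) - 35410 = -20/9 - 35410 = -318710/9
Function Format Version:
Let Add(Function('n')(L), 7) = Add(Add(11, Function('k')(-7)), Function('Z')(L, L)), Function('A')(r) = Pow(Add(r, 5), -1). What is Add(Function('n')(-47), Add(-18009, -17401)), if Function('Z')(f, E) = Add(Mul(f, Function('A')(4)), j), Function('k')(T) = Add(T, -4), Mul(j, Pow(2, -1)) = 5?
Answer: Rational(-318710, 9) ≈ -35412.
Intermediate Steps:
j = 10 (j = Mul(2, 5) = 10)
Function('A')(r) = Pow(Add(5, r), -1)
Function('k')(T) = Add(-4, T)
Function('Z')(f, E) = Add(10, Mul(Rational(1, 9), f)) (Function('Z')(f, E) = Add(Mul(f, Pow(Add(5, 4), -1)), 10) = Add(Mul(f, Pow(9, -1)), 10) = Add(Mul(f, Rational(1, 9)), 10) = Add(Mul(Rational(1, 9), f), 10) = Add(10, Mul(Rational(1, 9), f)))
Function('n')(L) = Add(3, Mul(Rational(1, 9), L)) (Function('n')(L) = Add(-7, Add(Add(11, Add(-4, -7)), Add(10, Mul(Rational(1, 9), L)))) = Add(-7, Add(Add(11, -11), Add(10, Mul(Rational(1, 9), L)))) = Add(-7, Add(0, Add(10, Mul(Rational(1, 9), L)))) = Add(-7, Add(10, Mul(Rational(1, 9), L))) = Add(3, Mul(Rational(1, 9), L)))
Add(Function('n')(-47), Add(-18009, -17401)) = Add(Add(3, Mul(Rational(1, 9), -47)), Add(-18009, -17401)) = Add(Add(3, Rational(-47, 9)), -35410) = Add(Rational(-20, 9), -35410) = Rational(-318710, 9)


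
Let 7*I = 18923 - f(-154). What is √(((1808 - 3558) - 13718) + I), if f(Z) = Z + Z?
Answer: I*√623315/7 ≈ 112.79*I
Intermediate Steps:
f(Z) = 2*Z
I = 19231/7 (I = (18923 - 2*(-154))/7 = (18923 - 1*(-308))/7 = (18923 + 308)/7 = (⅐)*19231 = 19231/7 ≈ 2747.3)
√(((1808 - 3558) - 13718) + I) = √(((1808 - 3558) - 13718) + 19231/7) = √((-1750 - 13718) + 19231/7) = √(-15468 + 19231/7) = √(-89045/7) = I*√623315/7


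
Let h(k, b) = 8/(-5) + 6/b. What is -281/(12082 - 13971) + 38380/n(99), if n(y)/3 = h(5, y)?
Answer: -1993709363/239903 ≈ -8310.5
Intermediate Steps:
h(k, b) = -8/5 + 6/b (h(k, b) = 8*(-1/5) + 6/b = -8/5 + 6/b)
n(y) = -24/5 + 18/y (n(y) = 3*(-8/5 + 6/y) = -24/5 + 18/y)
-281/(12082 - 13971) + 38380/n(99) = -281/(12082 - 13971) + 38380/(-24/5 + 18/99) = -281/(-1889) + 38380/(-24/5 + 18*(1/99)) = -281*(-1/1889) + 38380/(-24/5 + 2/11) = 281/1889 + 38380/(-254/55) = 281/1889 + 38380*(-55/254) = 281/1889 - 1055450/127 = -1993709363/239903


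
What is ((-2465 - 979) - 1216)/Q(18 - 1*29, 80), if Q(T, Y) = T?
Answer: 4660/11 ≈ 423.64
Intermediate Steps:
((-2465 - 979) - 1216)/Q(18 - 1*29, 80) = ((-2465 - 979) - 1216)/(18 - 1*29) = (-3444 - 1216)/(18 - 29) = -4660/(-11) = -4660*(-1/11) = 4660/11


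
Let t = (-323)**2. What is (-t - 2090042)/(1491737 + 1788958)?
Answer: -731457/1093565 ≈ -0.66887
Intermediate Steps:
t = 104329
(-t - 2090042)/(1491737 + 1788958) = (-1*104329 - 2090042)/(1491737 + 1788958) = (-104329 - 2090042)/3280695 = -2194371*1/3280695 = -731457/1093565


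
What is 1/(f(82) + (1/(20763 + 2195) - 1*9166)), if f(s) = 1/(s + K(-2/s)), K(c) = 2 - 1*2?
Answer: -470639/4313871314 ≈ -0.00010910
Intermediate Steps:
K(c) = 0 (K(c) = 2 - 2 = 0)
f(s) = 1/s (f(s) = 1/(s + 0) = 1/s)
1/(f(82) + (1/(20763 + 2195) - 1*9166)) = 1/(1/82 + (1/(20763 + 2195) - 1*9166)) = 1/(1/82 + (1/22958 - 9166)) = 1/(1/82 - 210433027/22958) = 1/(-4313871314/470639) = -470639/4313871314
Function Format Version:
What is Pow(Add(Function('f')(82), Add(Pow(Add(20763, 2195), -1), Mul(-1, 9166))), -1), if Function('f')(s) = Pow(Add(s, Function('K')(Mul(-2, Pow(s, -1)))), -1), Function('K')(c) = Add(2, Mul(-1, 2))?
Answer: Rational(-470639, 4313871314) ≈ -0.00010910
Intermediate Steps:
Function('K')(c) = 0 (Function('K')(c) = Add(2, -2) = 0)
Function('f')(s) = Pow(s, -1) (Function('f')(s) = Pow(Add(s, 0), -1) = Pow(s, -1))
Pow(Add(Function('f')(82), Add(Pow(Add(20763, 2195), -1), Mul(-1, 9166))), -1) = Pow(Add(Pow(82, -1), Add(Pow(Add(20763, 2195), -1), Mul(-1, 9166))), -1) = Pow(Add(Rational(1, 82), Add(Pow(22958, -1), -9166)), -1) = Pow(Add(Rational(1, 82), Add(Rational(1, 22958), -9166)), -1) = Pow(Add(Rational(1, 82), Rational(-210433027, 22958)), -1) = Pow(Rational(-4313871314, 470639), -1) = Rational(-470639, 4313871314)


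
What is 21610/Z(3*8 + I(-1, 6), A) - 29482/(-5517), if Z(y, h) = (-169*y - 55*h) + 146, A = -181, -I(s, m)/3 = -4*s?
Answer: 39692284/4948749 ≈ 8.0207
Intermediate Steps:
I(s, m) = 12*s (I(s, m) = -(-12)*s = 12*s)
Z(y, h) = 146 - 169*y - 55*h
21610/Z(3*8 + I(-1, 6), A) - 29482/(-5517) = 21610/(146 - 169*(3*8 + 12*(-1)) - 55*(-181)) - 29482/(-5517) = 21610/(146 - 169*(24 - 12) + 9955) - 29482*(-1/5517) = 21610/(146 - 169*12 + 9955) + 29482/5517 = 21610/(146 - 2028 + 9955) + 29482/5517 = 21610/8073 + 29482/5517 = 39692284/4948749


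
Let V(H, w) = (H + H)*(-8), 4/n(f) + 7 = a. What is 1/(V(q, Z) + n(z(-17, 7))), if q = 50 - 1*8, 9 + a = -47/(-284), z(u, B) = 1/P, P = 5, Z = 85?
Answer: -4497/3023120 ≈ -0.0014875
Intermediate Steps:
z(u, B) = 1/5
a = -2509/284 (a = -9 - 47/(-284) = -9 - 47*(-1/284) = -9 + 47/284 = -2509/284 ≈ -8.8345)
n(f) = -1136/4497 (n(f) = 4/(-7 - 2509/284) = 4/(-4497/284) = 4*(-284/4497) = -1136/4497)
q = 42 (q = 50 - 8 = 42)
V(H, w) = -16*H (V(H, w) = (2*H)*(-8) = -16*H)
1/(V(q, Z) + n(z(-17, 7))) = 1/(-16*42 - 1136/4497) = 1/(-672 - 1136/4497) = 1/(-3023120/4497) = -4497/3023120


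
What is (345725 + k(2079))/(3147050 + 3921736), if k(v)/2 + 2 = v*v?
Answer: 8990203/7068786 ≈ 1.2718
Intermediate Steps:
k(v) = -4 + 2*v² (k(v) = -4 + 2*(v*v) = -4 + 2*v²)
(345725 + k(2079))/(3147050 + 3921736) = (345725 + (-4 + 2*2079²))/(3147050 + 3921736) = (345725 + (-4 + 2*4322241))/7068786 = (345725 + (-4 + 8644482))*(1/7068786) = (345725 + 8644478)*(1/7068786) = 8990203*(1/7068786) = 8990203/7068786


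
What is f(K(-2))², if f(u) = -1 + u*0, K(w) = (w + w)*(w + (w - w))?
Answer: 1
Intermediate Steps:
K(w) = 2*w² (K(w) = (2*w)*(w + 0) = (2*w)*w = 2*w²)
f(u) = -1 (f(u) = -1 + 0 = -1)
f(K(-2))² = (-1)² = 1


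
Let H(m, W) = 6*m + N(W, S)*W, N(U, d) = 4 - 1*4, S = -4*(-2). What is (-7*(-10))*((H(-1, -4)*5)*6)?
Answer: -12600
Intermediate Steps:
S = 8
N(U, d) = 0 (N(U, d) = 4 - 4 = 0)
H(m, W) = 6*m (H(m, W) = 6*m + 0*W = 6*m + 0 = 6*m)
(-7*(-10))*((H(-1, -4)*5)*6) = (-7*(-10))*(((6*(-1))*5)*6) = 70*(-6*5*6) = 70*(-30*6) = 70*(-180) = -12600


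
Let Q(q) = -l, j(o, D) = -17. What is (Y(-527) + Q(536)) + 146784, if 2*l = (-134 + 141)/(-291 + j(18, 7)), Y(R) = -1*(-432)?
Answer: 12955009/88 ≈ 1.4722e+5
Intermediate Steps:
Y(R) = 432
l = -1/88 (l = ((-134 + 141)/(-291 - 17))/2 = (7/(-308))/2 = (7*(-1/308))/2 = (½)*(-1/44) = -1/88 ≈ -0.011364)
Q(q) = 1/88 (Q(q) = -1*(-1/88) = 1/88)
(Y(-527) + Q(536)) + 146784 = (432 + 1/88) + 146784 = 38017/88 + 146784 = 12955009/88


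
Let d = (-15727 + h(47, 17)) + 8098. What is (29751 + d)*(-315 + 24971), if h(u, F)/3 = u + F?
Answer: 550173984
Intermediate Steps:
h(u, F) = 3*F + 3*u (h(u, F) = 3*(u + F) = 3*(F + u) = 3*F + 3*u)
d = -7437 (d = (-15727 + (3*17 + 3*47)) + 8098 = (-15727 + (51 + 141)) + 8098 = (-15727 + 192) + 8098 = -15535 + 8098 = -7437)
(29751 + d)*(-315 + 24971) = (29751 - 7437)*(-315 + 24971) = 22314*24656 = 550173984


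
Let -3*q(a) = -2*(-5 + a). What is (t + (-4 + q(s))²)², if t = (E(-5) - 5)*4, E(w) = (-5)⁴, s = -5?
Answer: 544942336/81 ≈ 6.7277e+6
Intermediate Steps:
q(a) = -10/3 + 2*a/3 (q(a) = -(-2)*(-5 + a)/3 = -(10 - 2*a)/3 = -10/3 + 2*a/3)
E(w) = 625
t = 2480 (t = (625 - 5)*4 = 620*4 = 2480)
(t + (-4 + q(s))²)² = (2480 + (-4 + (-10/3 + (⅔)*(-5)))²)² = (2480 + (-4 + (-10/3 - 10/3))²)² = (2480 + (-4 - 20/3)²)² = (2480 + (-32/3)²)² = (2480 + 1024/9)² = (23344/9)² = 544942336/81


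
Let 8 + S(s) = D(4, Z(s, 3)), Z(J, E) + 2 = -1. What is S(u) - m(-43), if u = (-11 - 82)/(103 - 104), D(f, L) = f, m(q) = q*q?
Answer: -1853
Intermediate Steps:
Z(J, E) = -3 (Z(J, E) = -2 - 1 = -3)
m(q) = q²
u = 93 (u = -93/(-1) = -93*(-1) = 93)
S(s) = -4 (S(s) = -8 + 4 = -4)
S(u) - m(-43) = -4 - 1*(-43)² = -4 - 1*1849 = -4 - 1849 = -1853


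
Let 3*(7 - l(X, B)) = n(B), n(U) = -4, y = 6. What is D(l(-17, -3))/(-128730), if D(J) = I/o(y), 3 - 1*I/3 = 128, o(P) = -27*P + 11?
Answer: -25/1295882 ≈ -1.9292e-5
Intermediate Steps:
o(P) = 11 - 27*P
I = -375 (I = 9 - 3*128 = 9 - 384 = -375)
l(X, B) = 25/3 (l(X, B) = 7 - ⅓*(-4) = 7 + 4/3 = 25/3)
D(J) = 375/151 (D(J) = -375/(11 - 27*6) = -375/(11 - 162) = -375/(-151) = -375*(-1/151) = 375/151)
D(l(-17, -3))/(-128730) = (375/151)/(-128730) = (375/151)*(-1/128730) = -25/1295882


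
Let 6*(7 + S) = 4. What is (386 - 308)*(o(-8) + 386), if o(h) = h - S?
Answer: 29978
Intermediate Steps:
S = -19/3 (S = -7 + (⅙)*4 = -7 + ⅔ = -19/3 ≈ -6.3333)
o(h) = 19/3 + h (o(h) = h - 1*(-19/3) = h + 19/3 = 19/3 + h)
(386 - 308)*(o(-8) + 386) = (386 - 308)*((19/3 - 8) + 386) = 78*(-5/3 + 386) = 78*(1153/3) = 29978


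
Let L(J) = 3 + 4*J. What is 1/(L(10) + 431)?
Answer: 1/474 ≈ 0.0021097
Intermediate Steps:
1/(L(10) + 431) = 1/((3 + 4*10) + 431) = 1/((3 + 40) + 431) = 1/(43 + 431) = 1/474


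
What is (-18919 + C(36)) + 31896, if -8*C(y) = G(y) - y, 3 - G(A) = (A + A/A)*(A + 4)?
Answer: 105329/8 ≈ 13166.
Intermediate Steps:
G(A) = 3 - (1 + A)*(4 + A) (G(A) = 3 - (A + A/A)*(A + 4) = 3 - (A + 1)*(4 + A) = 3 - (1 + A)*(4 + A))
C(y) = ⅛ + y²/8 + 3*y/4 (C(y) = -((-1 - y² - 5*y) - y)/8 = -(-1 - y² - 6*y)/8 = ⅛ + y²/8 + 3*y/4)
(-18919 + C(36)) + 31896 = (-18919 + (⅛ + (⅛)*36² + (¾)*36)) + 31896 = (-18919 + (⅛ + (⅛)*1296 + 27)) + 31896 = (-18919 + (⅛ + 162 + 27)) + 31896 = (-18919 + 1513/8) + 31896 = -149839/8 + 31896 = 105329/8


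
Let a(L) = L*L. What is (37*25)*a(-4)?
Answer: 14800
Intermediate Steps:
a(L) = L**2
(37*25)*a(-4) = (37*25)*(-4)**2 = 925*16 = 14800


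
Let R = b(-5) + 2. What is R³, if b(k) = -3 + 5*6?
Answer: 24389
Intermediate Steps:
b(k) = 27 (b(k) = -3 + 30 = 27)
R = 29 (R = 27 + 2 = 29)
R³ = 29³ = 24389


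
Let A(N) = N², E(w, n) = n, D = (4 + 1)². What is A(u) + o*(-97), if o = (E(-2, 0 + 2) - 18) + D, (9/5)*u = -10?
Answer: -68213/81 ≈ -842.14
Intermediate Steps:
u = -50/9 (u = (5/9)*(-10) = -50/9 ≈ -5.5556)
D = 25 (D = 5² = 25)
o = 9 (o = ((0 + 2) - 18) + 25 = (2 - 18) + 25 = -16 + 25 = 9)
A(u) + o*(-97) = (-50/9)² + 9*(-97) = 2500/81 - 873 = -68213/81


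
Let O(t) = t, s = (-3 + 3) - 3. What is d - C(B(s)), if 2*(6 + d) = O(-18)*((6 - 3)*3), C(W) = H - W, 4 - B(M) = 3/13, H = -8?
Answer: -978/13 ≈ -75.231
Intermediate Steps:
s = -3 (s = 0 - 3 = -3)
B(M) = 49/13 (B(M) = 4 - 3/13 = 49/13)
C(W) = -8 - W
d = -87 (d = -6 + (-18*(6 - 3)*3)/2 = -6 + (-54*3)/2 = -6 + (-18*9)/2 = -6 + (½)*(-162) = -6 - 81 = -87)
d - C(B(s)) = -87 - (-8 - 1*49/13) = -87 - (-8 - 49/13) = -87 - 1*(-153/13) = -87 + 153/13 = -978/13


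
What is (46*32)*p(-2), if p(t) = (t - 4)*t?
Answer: 17664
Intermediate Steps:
p(t) = t*(-4 + t) (p(t) = (-4 + t)*t = t*(-4 + t))
(46*32)*p(-2) = (46*32)*(-2*(-4 - 2)) = 1472*(-2*(-6)) = 1472*12 = 17664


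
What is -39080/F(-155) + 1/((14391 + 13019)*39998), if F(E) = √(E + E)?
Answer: 1/1096345180 + 3908*I*√310/31 ≈ 9.1212e-10 + 2219.6*I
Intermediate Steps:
F(E) = √2*√E (F(E) = √(2*E) = √2*√E)
-39080/F(-155) + 1/((14391 + 13019)*39998) = -39080*(-I*√310/310) + 1/((14391 + 13019)*39998) = -39080*(-I*√310/310) + (1/39998)/27410 = -39080*(-I*√310/310) + (1/27410)*(1/39998) = -(-3908)*I*√310/31 + 1/1096345180 = 3908*I*√310/31 + 1/1096345180 = 1/1096345180 + 3908*I*√310/31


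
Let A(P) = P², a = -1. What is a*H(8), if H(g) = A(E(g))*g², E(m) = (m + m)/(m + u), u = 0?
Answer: -256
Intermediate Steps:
E(m) = 2 (E(m) = (m + m)/(m + 0) = (2*m)/m = 2)
H(g) = 4*g² (H(g) = 2²*g² = 4*g²)
a*H(8) = -4*8² = -4*64 = -1*256 = -256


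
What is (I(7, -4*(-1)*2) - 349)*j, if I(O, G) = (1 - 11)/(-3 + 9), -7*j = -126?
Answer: -6312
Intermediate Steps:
j = 18 (j = -⅐*(-126) = 18)
I(O, G) = -5/3 (I(O, G) = -10/6 = -10*⅙ = -5/3)
(I(7, -4*(-1)*2) - 349)*j = (-5/3 - 349)*18 = -1052/3*18 = -6312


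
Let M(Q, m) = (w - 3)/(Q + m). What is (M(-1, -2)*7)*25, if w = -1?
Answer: 700/3 ≈ 233.33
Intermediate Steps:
M(Q, m) = -4/(Q + m) (M(Q, m) = (-1 - 3)/(Q + m) = -4/(Q + m))
(M(-1, -2)*7)*25 = (-4/(-1 - 2)*7)*25 = (-4/(-3)*7)*25 = (-4*(-1/3)*7)*25 = ((4/3)*7)*25 = (28/3)*25 = 700/3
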